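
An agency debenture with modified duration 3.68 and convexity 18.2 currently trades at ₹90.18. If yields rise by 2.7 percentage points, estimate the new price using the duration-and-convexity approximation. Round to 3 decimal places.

₹81.818

Duration effect: -D_mod·Δy = -3.68 × (+0.027) = -0.099360
Convexity effect: ½·C·(Δy)² = 0.5 × 18.2 × (0.027)² = +0.0066339
ΔP/P ≈ -0.099360 + 0.0066339 = -0.0927261
New price ≈ 90.18 × (1 - 0.0927261) = 81.817960302.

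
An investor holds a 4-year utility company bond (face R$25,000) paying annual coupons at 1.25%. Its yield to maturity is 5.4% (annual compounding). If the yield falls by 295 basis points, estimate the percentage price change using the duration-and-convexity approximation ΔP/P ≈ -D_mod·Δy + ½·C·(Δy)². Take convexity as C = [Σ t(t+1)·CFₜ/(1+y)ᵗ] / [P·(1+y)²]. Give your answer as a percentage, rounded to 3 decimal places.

+11.733%

With y = 0.054:
  t   CF        PV=CF/(1+0.054)^t    t·PV        t(t+1)·PV
  1       312.50       296.4896       296.4896         592.9791
  2       312.50       281.2994       562.5988       1,687.7964
  3       312.50       266.8875       800.6624       3,202.6497
  4    25,312.50    20,510.3276    82,041.3104     410,206.5519
  Σ                 21,355.0040    83,701.0612     415,689.9771
P = 21,355.0040; D_Mac = 3.91951 yrs; D_mod = 3.71870 yrs; C = 17.52220.
Duration effect: -3.71870 × (-0.0295) = +0.109702
Convexity effect: 0.5 × 17.52220 × (-0.0295)² = +0.0076243
ΔP/P ≈ +0.109702 + 0.0076243 = +0.117326 = +11.7326%.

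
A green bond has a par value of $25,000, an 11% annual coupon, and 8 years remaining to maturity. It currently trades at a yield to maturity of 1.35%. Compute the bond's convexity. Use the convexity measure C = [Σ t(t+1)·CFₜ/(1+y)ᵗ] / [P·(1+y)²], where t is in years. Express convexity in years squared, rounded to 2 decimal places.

50.14

With y = 0.0135:
  t   CF        PV=CF/(1+0.0135)^t    t·PV        t(t+1)·PV
  1     2,750.00     2,713.3695     2,713.3695       5,426.7390
  2     2,750.00     2,677.2269     5,354.4539      16,063.3617
  3     2,750.00     2,641.5658     7,924.6974      31,698.7897
  4     2,750.00     2,606.3797    10,425.5187      52,127.5937
  5     2,750.00     2,571.6622    12,858.3112      77,149.8673
  6     2,750.00     2,537.4072    15,224.4435     106,571.1043
  7     2,750.00     2,503.6085    17,525.2597     140,202.0777
  8    27,750.00    24,927.1693   199,417.3544   1,794,756.1892
  Σ                 43,178.3893   271,443.4083   2,223,995.7226
P = 43,178.3893.
Convexity = Σ t(t+1)·PV / [P·(1+y)²] = 2,223,995.7226 / (43,178.3893 × 1.027182) = 50.14412.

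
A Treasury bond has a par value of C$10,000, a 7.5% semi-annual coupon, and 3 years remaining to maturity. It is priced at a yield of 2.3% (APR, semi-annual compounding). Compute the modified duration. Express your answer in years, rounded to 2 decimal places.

2.73 years

Periodic yield y = 0.0115. First find Macaulay duration:
  t   CF        PV=CF/(1+0.0115)^t    t·PV
  1       375.00       370.7365       370.7365
  2       375.00       366.5215       733.0431
  3       375.00       362.3545     1,087.0634
  4       375.00       358.2348     1,432.9390
  5       375.00       354.1619     1,770.8095
  6    10,375.00     9,687.0777    58,122.4661
  Σ                 11,499.0869    63,517.0576
P = 11,499.0869; Macaulay duration = 63,517.0576 / 11,499.0869 = 5.52366 half-year periods = 2.76183 years.
Modified duration = D_Mac / (1 + y) = 2.76183 / 1.0115 = 2.73043 years.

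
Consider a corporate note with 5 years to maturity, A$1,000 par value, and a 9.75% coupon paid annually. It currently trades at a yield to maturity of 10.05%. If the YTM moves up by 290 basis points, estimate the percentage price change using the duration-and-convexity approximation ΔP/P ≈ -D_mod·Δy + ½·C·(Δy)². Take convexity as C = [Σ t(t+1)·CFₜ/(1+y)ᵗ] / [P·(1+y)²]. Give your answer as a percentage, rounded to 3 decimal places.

-10.203%

With y = 0.1005:
  t   CF        PV=CF/(1+0.1005)^t    t·PV        t(t+1)·PV
  1        97.50        88.5961        88.5961         177.1922
  2        97.50        80.5053       161.0106         483.0319
  3        97.50        73.1534       219.4602         877.8407
  4        97.50        66.4729       265.8915       1,329.4574
  5     1,097.50       679.9145     3,399.5724      20,397.4346
  Σ                    988.6422     4,134.5308      23,264.9567
P = 988.6422; D_Mac = 4.18203 yrs; D_mod = 3.80012 yrs; C = 19.43046.
Duration effect: -3.80012 × (+0.029) = -0.110203
Convexity effect: 0.5 × 19.43046 × (0.029)² = +0.0081705
ΔP/P ≈ -0.110203 + 0.0081705 = -0.102033 = -10.2033%.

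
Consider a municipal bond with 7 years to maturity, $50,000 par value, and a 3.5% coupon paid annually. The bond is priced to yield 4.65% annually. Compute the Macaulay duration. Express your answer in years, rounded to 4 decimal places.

Periodic yield y = 0.0465. Discount each cash flow and weight by its year:
  t   CF        PV=CF/(1+0.0465)^t    t·PV
  1     1,750.00     1,672.2408     1,672.2408
  2     1,750.00     1,597.9367     3,195.8735
  3     1,750.00     1,526.9343     4,580.8029
  4     1,750.00     1,459.0868     5,836.3471
  5     1,750.00     1,394.2540     6,971.2698
  6     1,750.00     1,332.3019     7,993.8115
  7    51,750.00    37,647.4639   263,532.2472
  Σ                 46,630.2184   293,782.5928
Price P = Σ PV = 46,630.2184.
Macaulay duration = Σ(t·PV) / P = 293,782.5928 / 46,630.2184 = 6.30026 years.

6.3003 years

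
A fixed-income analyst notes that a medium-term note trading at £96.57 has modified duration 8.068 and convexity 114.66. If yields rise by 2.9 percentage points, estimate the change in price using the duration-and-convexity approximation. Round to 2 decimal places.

-£17.94

Duration effect: -D_mod·Δy = -8.068 × (+0.029) = -0.233972
Convexity effect: ½·C·(Δy)² = 0.5 × 114.66 × (0.029)² = +0.04821453
ΔP/P ≈ -0.233972 + 0.04821453 = -0.18575747
ΔP ≈ 96.57 × (-0.18575747) = -17.9385988779.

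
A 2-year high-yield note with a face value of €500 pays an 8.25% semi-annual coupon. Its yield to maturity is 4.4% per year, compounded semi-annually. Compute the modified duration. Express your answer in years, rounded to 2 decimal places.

Periodic yield y = 0.022. First find Macaulay duration:
  t   CF        PV=CF/(1+0.022)^t    t·PV
  1       20.625        20.1810        20.1810
  2       20.625        19.7466        39.4932
  3       20.625        19.3215        57.9646
  4      520.625       477.2231     1,908.8923
  Σ                    536.4722     2,026.5311
P = 536.4722; Macaulay duration = 2,026.5311 / 536.4722 = 3.77751 half-year periods = 1.88876 years.
Modified duration = D_Mac / (1 + y) = 1.88876 / 1.022 = 1.84810 years.

1.85 years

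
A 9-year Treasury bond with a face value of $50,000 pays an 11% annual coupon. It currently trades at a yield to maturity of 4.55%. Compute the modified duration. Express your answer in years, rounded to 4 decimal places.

6.3751 years

Periodic yield y = 0.0455. First find Macaulay duration:
  t   CF        PV=CF/(1+0.0455)^t    t·PV
  1     5,500.00     5,260.6408     5,260.6408
  2     5,500.00     5,031.6986    10,063.3971
  3     5,500.00     4,812.7198    14,438.1594
  4     5,500.00     4,603.2710    18,413.0839
  5     5,500.00     4,402.9373    22,014.6866
  6     5,500.00     4,211.3222    25,267.9330
  7     5,500.00     4,028.0461    28,196.3225
  8     5,500.00     3,852.7461    30,821.9690
  9    55,500.00    37,185.7589   334,671.8298
  Σ                 73,389.1407   489,148.0222
P = 73,389.1407; Macaulay duration = 489,148.0222 / 73,389.1407 = 6.66513 years.
Modified duration = D_Mac / (1 + y) = 6.66513 / 1.0455 = 6.37506 years.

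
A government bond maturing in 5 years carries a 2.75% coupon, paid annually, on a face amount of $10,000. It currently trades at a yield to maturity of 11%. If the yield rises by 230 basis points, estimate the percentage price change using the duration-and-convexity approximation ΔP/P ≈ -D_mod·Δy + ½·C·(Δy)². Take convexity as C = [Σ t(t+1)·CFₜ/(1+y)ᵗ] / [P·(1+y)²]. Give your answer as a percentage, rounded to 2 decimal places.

-9.10%

With y = 0.11:
  t   CF        PV=CF/(1+0.11)^t    t·PV        t(t+1)·PV
  1       275.00       247.7477       247.7477         495.4955
  2       275.00       223.1962       446.3923       1,339.1770
  3       275.00       201.0776       603.2329       2,412.9316
  4       275.00       181.1510       724.6041       3,623.0204
  5    10,275.00     6,097.7124    30,488.5620     182,931.3719
  Σ                  6,950.8850    32,510.5390     190,801.9963
P = 6,950.8850; D_Mac = 4.67718 yrs; D_mod = 4.21368 yrs; C = 22.27906.
Duration effect: -4.21368 × (+0.023) = -0.096915
Convexity effect: 0.5 × 22.27906 × (0.023)² = +0.0058928
ΔP/P ≈ -0.096915 + 0.0058928 = -0.091022 = -9.1022%.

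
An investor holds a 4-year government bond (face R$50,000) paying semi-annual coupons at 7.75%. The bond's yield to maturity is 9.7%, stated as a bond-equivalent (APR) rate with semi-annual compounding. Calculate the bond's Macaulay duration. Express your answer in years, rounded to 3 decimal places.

Periodic yield y = 0.0485. Discount each cash flow and weight by its period:
  t   CF        PV=CF/(1+0.0485)^t    t·PV
  1     1,937.50     1,847.8779     1,847.8779
  2     1,937.50     1,762.4015     3,524.8029
  3     1,937.50     1,680.8788     5,042.6365
  4     1,937.50     1,603.1272     6,412.5086
  5     1,937.50     1,528.9720     7,644.8601
  6     1,937.50     1,458.2470     8,749.4822
  7     1,937.50     1,390.7935     9,735.5548
  8    51,937.50    35,557.6919   284,461.5353
  Σ                 46,829.9899   327,419.2584
Price P = Σ PV = 46,829.9899.
Macaulay duration = Σ(t·PV) / P = 327,419.2584 / 46,829.9899 = 6.99166 half-year periods.
In years: 6.99166 / 2 = 3.49583 years.

3.496 years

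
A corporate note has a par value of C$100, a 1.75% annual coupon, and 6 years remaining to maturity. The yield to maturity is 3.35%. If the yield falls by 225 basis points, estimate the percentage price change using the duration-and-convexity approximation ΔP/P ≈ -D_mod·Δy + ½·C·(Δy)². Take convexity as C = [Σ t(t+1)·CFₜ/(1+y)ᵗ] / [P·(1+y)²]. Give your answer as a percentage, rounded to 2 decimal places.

With y = 0.0335:
  t   CF        PV=CF/(1+0.0335)^t    t·PV        t(t+1)·PV
  1         1.75         1.6933         1.6933           3.3866
  2         1.75         1.6384         3.2768           9.8303
  3         1.75         1.5853         4.7558          19.0234
  4         1.75         1.5339         6.1356          30.6779
  5         1.75         1.4842         7.4209          44.5253
  6       101.75        83.4971       500.9828       3,506.8793
  Σ                     91.4321       524.2651       3,614.3228
P = 91.4321; D_Mac = 5.73393 yrs; D_mod = 5.54807 yrs; C = 37.00898.
Duration effect: -5.54807 × (-0.0225) = +0.124831
Convexity effect: 0.5 × 37.00898 × (-0.0225)² = +0.0093679
ΔP/P ≈ +0.124831 + 0.0093679 = +0.134199 = +13.4199%.

+13.42%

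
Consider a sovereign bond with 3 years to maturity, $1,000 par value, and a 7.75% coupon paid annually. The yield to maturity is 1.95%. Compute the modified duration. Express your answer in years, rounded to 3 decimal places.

Periodic yield y = 0.0195. First find Macaulay duration:
  t   CF        PV=CF/(1+0.0195)^t    t·PV
  1        77.50        76.0177        76.0177
  2        77.50        74.5637       149.1273
  3     1,077.50     1,016.8469     3,050.5408
  Σ                  1,167.4283     3,275.6858
P = 1,167.4283; Macaulay duration = 3,275.6858 / 1,167.4283 = 2.80590 years.
Modified duration = D_Mac / (1 + y) = 2.80590 / 1.0195 = 2.75223 years.

2.752 years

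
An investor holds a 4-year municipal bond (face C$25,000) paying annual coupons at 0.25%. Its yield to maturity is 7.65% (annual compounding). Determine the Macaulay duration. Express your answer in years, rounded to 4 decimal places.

3.9824 years

Periodic yield y = 0.0765. Discount each cash flow and weight by its year:
  t   CF        PV=CF/(1+0.0765)^t    t·PV
  1        62.50        58.0585        58.0585
  2        62.50        53.9327       107.8653
  3        62.50        50.1000       150.3001
  4    25,062.50    18,662.4326    74,649.7306
  Σ                 18,824.5239    74,965.9545
Price P = Σ PV = 18,824.5239.
Macaulay duration = Σ(t·PV) / P = 74,965.9545 / 18,824.5239 = 3.98236 years.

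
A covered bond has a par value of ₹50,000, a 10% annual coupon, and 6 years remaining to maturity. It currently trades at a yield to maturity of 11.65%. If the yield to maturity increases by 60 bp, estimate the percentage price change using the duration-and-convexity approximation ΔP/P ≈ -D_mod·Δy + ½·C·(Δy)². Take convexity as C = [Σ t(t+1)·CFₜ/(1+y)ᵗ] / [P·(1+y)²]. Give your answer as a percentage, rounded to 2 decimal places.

-2.51%

With y = 0.1165:
  t   CF        PV=CF/(1+0.1165)^t    t·PV        t(t+1)·PV
  1     5,000.00     4,478.2803     4,478.2803       8,956.5607
  2     5,000.00     4,010.9990     8,021.9979      24,065.9938
  3     5,000.00     3,592.4756    10,777.4267      43,109.7067
  4     5,000.00     3,217.6225    12,870.4901      64,352.4507
  5     5,000.00     2,881.8831    14,409.4157      86,456.4944
  6    55,000.00    28,392.9374   170,357.6245   1,192,503.3712
  Σ                 46,574.1979   220,915.2353   1,419,444.5774
P = 46,574.1979; D_Mac = 4.74330 yrs; D_mod = 4.24836 yrs; C = 24.44869.
Duration effect: -4.24836 × (+0.006) = -0.025490
Convexity effect: 0.5 × 24.44869 × (0.006)² = +0.0004401
ΔP/P ≈ -0.025490 + 0.0004401 = -0.025050 = -2.5050%.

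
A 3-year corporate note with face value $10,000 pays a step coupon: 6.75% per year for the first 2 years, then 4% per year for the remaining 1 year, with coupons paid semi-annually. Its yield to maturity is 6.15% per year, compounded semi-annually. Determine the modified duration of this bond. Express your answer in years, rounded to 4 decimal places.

2.6857 years

Periodic yield y = 0.03075. First find Macaulay duration:
  t   CF        PV=CF/(1+0.03075)^t    t·PV
  1       337.50       327.4315       327.4315
  2       337.50       317.6633       635.3267
  3       337.50       308.1866       924.5598
  4       337.50       298.9926     1,195.9703
  5       200.00       171.8950       859.4751
  6    10,200.00     8,505.1134    51,030.6807
  Σ                  9,929.2824    54,973.4440
P = 9,929.2824; Macaulay duration = 54,973.4440 / 9,929.2824 = 5.53650 half-year periods = 2.76825 years.
Modified duration = D_Mac / (1 + y) = 2.76825 / 1.03075 = 2.68566 years.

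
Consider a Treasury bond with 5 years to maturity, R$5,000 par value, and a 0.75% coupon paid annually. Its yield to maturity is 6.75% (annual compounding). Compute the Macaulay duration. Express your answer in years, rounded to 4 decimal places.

Periodic yield y = 0.0675. Discount each cash flow and weight by its year:
  t   CF        PV=CF/(1+0.0675)^t    t·PV
  1        37.50        35.1288        35.1288
  2        37.50        32.9075        65.8151
  3        37.50        30.8267        92.4802
  4        37.50        28.8775       115.5100
  5     5,037.50     3,633.9223    18,169.6117
  Σ                  3,761.6629    18,478.5458
Price P = Σ PV = 3,761.6629.
Macaulay duration = Σ(t·PV) / P = 18,478.5458 / 3,761.6629 = 4.91233 years.

4.9123 years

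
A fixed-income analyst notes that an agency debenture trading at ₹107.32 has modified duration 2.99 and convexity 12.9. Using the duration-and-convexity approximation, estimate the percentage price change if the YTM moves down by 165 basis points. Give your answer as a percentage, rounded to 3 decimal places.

Duration effect: -D_mod·Δy = -2.99 × (-0.0165) = +0.049335
Convexity effect: ½·C·(Δy)² = 0.5 × 12.9 × (-0.0165)² = +0.0017560125
ΔP/P ≈ +0.049335 + 0.0017560125 = +0.0510910125
= +5.10910125%.

+5.109%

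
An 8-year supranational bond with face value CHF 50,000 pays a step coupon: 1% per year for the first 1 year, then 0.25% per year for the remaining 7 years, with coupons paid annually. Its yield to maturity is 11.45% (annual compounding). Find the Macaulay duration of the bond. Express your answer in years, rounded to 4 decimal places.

7.7758 years

Periodic yield y = 0.1145. Discount each cash flow and weight by its year:
  t   CF        PV=CF/(1+0.1145)^t    t·PV
  1       500.00       448.6317       448.6317
  2       125.00       100.6352       201.2704
  3       125.00        90.2963       270.8888
  4       125.00        81.0195       324.0781
  5       125.00        72.6959       363.4793
  6       125.00        65.2273       391.3640
  7       125.00        58.5261       409.6826
  8    50,125.00    21,057.8391   168,462.7128
  Σ                 21,974.8710   170,872.1077
Price P = Σ PV = 21,974.8710.
Macaulay duration = Σ(t·PV) / P = 170,872.1077 / 21,974.8710 = 7.77580 years.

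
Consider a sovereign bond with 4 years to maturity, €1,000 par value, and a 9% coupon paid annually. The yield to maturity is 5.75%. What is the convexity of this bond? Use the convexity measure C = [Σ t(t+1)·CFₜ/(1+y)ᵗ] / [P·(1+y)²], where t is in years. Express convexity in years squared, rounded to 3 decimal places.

With y = 0.0575:
  t   CF        PV=CF/(1+0.0575)^t    t·PV        t(t+1)·PV
  1        90.00        85.1064        85.1064         170.2128
  2        90.00        80.4788       160.9577         482.8731
  3        90.00        76.1029       228.3088         913.2352
  4     1,090.00       871.5755     3,486.3018      17,431.5092
  Σ                  1,113.2636     3,960.6747      18,997.8302
P = 1,113.2636.
Convexity = Σ t(t+1)·PV / [P·(1+y)²] = 18,997.8302 / (1,113.2636 × 1.118306) = 15.25967.

15.260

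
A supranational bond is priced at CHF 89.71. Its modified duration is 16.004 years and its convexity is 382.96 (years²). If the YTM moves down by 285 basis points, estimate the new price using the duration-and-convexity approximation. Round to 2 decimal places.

Duration effect: -D_mod·Δy = -16.004 × (-0.0285) = +0.456114
Convexity effect: ½·C·(Δy)² = 0.5 × 382.96 × (-0.0285)² = +0.15552963
ΔP/P ≈ +0.456114 + 0.15552963 = +0.61164363
New price ≈ 89.71 × (1 + 0.61164363) = 144.5805500473.

CHF 144.58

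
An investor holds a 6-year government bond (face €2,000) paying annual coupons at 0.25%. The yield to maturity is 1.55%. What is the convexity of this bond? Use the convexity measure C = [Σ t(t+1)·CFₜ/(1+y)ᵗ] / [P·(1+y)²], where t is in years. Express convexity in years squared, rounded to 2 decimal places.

With y = 0.0155:
  t   CF        PV=CF/(1+0.0155)^t    t·PV        t(t+1)·PV
  1         5.00         4.9237         4.9237           9.8474
  2         5.00         4.8485         9.6971          29.0912
  3         5.00         4.7745        14.3236          57.2943
  4         5.00         4.7016        18.8066          94.0330
  5         5.00         4.6299        23.1494         138.8966
  6     2,005.00     1,828.2468    10,969.4805      76,786.3636
  Σ                  1,852.1250    11,040.3809      77,115.5260
P = 1,852.1250.
Convexity = Σ t(t+1)·PV / [P·(1+y)²] = 77,115.5260 / (1,852.1250 × 1.031240) = 40.37492.

40.37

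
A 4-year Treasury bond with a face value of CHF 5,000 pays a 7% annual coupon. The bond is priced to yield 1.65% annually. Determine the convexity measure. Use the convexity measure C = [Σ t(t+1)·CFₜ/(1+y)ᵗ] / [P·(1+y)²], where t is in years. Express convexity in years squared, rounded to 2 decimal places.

17.17

With y = 0.0165:
  t   CF        PV=CF/(1+0.0165)^t    t·PV        t(t+1)·PV
  1       350.00       344.3187       344.3187         688.6375
  2       350.00       338.7297       677.4594       2,032.3782
  3       350.00       333.2314       999.6941       3,998.7766
  4     5,350.00     5,010.9982    20,043.9930     100,219.9648
  Σ                  6,027.2781    22,065.4652     106,939.7571
P = 6,027.2781.
Convexity = Σ t(t+1)·PV / [P·(1+y)²] = 106,939.7571 / (6,027.2781 × 1.033272) = 17.17130.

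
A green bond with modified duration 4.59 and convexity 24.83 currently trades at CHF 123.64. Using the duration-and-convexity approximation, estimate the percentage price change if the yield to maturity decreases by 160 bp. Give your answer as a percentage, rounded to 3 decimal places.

+7.662%

Duration effect: -D_mod·Δy = -4.59 × (-0.016) = +0.073440
Convexity effect: ½·C·(Δy)² = 0.5 × 24.83 × (-0.016)² = +0.00317824
ΔP/P ≈ +0.073440 + 0.00317824 = +0.07661824
= +7.661824%.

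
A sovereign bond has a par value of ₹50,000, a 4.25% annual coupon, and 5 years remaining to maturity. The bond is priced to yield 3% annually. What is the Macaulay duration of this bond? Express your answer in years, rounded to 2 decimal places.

4.62 years

Periodic yield y = 0.03. Discount each cash flow and weight by its year:
  t   CF        PV=CF/(1+0.03)^t    t·PV
  1     2,125.00     2,063.1068     2,063.1068
  2     2,125.00     2,003.0163     4,006.0326
  3     2,125.00     1,944.6760     5,834.0281
  4     2,125.00     1,888.0350     7,552.1399
  5    52,125.00    44,963.4829   224,817.4144
  Σ                 52,862.3170   244,272.7218
Price P = Σ PV = 52,862.3170.
Macaulay duration = Σ(t·PV) / P = 244,272.7218 / 52,862.3170 = 4.62092 years.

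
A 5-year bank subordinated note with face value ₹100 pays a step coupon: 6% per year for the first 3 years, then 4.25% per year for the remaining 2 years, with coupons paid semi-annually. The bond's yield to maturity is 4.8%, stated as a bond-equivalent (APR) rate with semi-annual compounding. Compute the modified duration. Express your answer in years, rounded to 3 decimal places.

4.313 years

Periodic yield y = 0.024. First find Macaulay duration:
  t   CF        PV=CF/(1+0.024)^t    t·PV
  1        3.000         2.9297         2.9297
  2        3.000         2.8610         5.7220
  3        3.000         2.7940         8.3819
  4        3.000         2.7285        10.9139
  5        3.000         2.6645        13.3227
  6        3.000         2.6021        15.6125
  7        2.125         1.7999        12.5996
  8        2.125         1.7578        14.0621
  9        2.125         1.7166        15.4491
  10     102.125        80.5624       805.6242
  Σ                    102.4165       904.6177
P = 102.4165; Macaulay duration = 904.6177 / 102.4165 = 8.83274 half-year periods = 4.41637 years.
Modified duration = D_Mac / (1 + y) = 4.41637 / 1.024 = 4.31286 years.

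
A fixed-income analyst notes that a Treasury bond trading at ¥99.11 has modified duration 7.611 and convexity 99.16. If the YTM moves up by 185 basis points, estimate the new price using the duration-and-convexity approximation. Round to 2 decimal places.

Duration effect: -D_mod·Δy = -7.611 × (+0.0185) = -0.1408035
Convexity effect: ½·C·(Δy)² = 0.5 × 99.16 × (0.0185)² = +0.016968755
ΔP/P ≈ -0.1408035 + 0.016968755 = -0.123834745
New price ≈ 99.11 × (1 - 0.123834745) = 86.83673842305.

¥86.84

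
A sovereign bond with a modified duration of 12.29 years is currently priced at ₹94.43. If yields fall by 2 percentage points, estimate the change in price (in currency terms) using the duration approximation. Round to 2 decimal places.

+₹23.21

Duration approximation: ΔP/P ≈ -D_mod · Δy = -12.29 × (-0.02) = +0.245800.
ΔP ≈ 94.43 × (+0.245800) = +23.210894.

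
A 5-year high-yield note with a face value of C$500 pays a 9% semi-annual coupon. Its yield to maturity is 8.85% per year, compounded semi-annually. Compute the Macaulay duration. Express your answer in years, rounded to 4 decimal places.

4.1374 years

Periodic yield y = 0.04425. Discount each cash flow and weight by its period:
  t   CF        PV=CF/(1+0.04425)^t    t·PV
  1        22.50        21.5466        21.5466
  2        22.50        20.6335        41.2671
  3        22.50        19.7592        59.2776
  4        22.50        18.9219        75.6876
  5        22.50        18.1201        90.6004
  6        22.50        17.3522       104.1135
  7        22.50        16.6169       116.3186
  8        22.50        15.9128       127.3024
  9        22.50        15.2385       137.1465
  10      522.50       338.8765     3,388.7650
  Σ                    502.9782     4,162.0251
Price P = Σ PV = 502.9782.
Macaulay duration = Σ(t·PV) / P = 4,162.0251 / 502.9782 = 8.27476 half-year periods.
In years: 8.27476 / 2 = 4.13738 years.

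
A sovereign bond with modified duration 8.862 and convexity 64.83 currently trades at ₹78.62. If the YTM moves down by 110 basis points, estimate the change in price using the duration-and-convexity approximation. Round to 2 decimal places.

Duration effect: -D_mod·Δy = -8.862 × (-0.011) = +0.097482
Convexity effect: ½·C·(Δy)² = 0.5 × 64.83 × (-0.011)² = +0.003922215
ΔP/P ≈ +0.097482 + 0.003922215 = +0.101404215
ΔP ≈ 78.62 × (+0.101404215) = +7.9723993833.

+₹7.97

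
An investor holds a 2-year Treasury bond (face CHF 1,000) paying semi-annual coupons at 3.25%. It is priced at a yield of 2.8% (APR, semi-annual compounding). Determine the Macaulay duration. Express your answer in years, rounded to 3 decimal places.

1.953 years

Periodic yield y = 0.014. Discount each cash flow and weight by its period:
  t   CF        PV=CF/(1+0.014)^t    t·PV
  1        16.25        16.0256        16.0256
  2        16.25        15.8044        31.6088
  3        16.25        15.5862        46.7585
  4     1,016.25       961.2774     3,845.1097
  Σ                  1,008.6936     3,939.5026
Price P = Σ PV = 1,008.6936.
Macaulay duration = Σ(t·PV) / P = 3,939.5026 / 1,008.6936 = 3.90555 half-year periods.
In years: 3.90555 / 2 = 1.95277 years.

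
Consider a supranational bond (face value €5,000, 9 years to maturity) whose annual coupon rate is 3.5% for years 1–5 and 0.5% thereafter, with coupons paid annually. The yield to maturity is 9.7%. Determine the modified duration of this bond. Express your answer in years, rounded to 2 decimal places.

6.88 years

Periodic yield y = 0.097. First find Macaulay duration:
  t   CF        PV=CF/(1+0.097)^t    t·PV
  1       175.00       159.5260       159.5260
  2       175.00       145.4202       290.8404
  3       175.00       132.5617       397.6852
  4       175.00       120.8402       483.3609
  5       175.00       110.1552       550.7759
  6        25.00        14.3450        86.0699
  7        25.00        13.0766        91.5359
  8        25.00        11.9203        95.3624
  9     5,025.00     2,184.1196    19,657.0765
  Σ                  2,891.9648    21,812.2331
P = 2,891.9648; Macaulay duration = 21,812.2331 / 2,891.9648 = 7.54236 years.
Modified duration = D_Mac / (1 + y) = 7.54236 / 1.097 = 6.87544 years.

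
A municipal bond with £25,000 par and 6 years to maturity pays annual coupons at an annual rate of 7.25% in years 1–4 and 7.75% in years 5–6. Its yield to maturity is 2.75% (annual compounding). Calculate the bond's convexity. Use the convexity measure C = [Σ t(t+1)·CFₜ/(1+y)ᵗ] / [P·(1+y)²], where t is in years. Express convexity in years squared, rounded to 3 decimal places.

With y = 0.0275:
  t   CF        PV=CF/(1+0.0275)^t    t·PV        t(t+1)·PV
  1     1,812.50     1,763.9903     1,763.9903       3,527.9805
  2     1,812.50     1,716.7788     3,433.5577      10,300.6731
  3     1,812.50     1,670.8310     5,012.4930      20,049.9720
  4     1,812.50     1,626.1129     6,504.4516      32,522.2578
  5     1,937.50     1,691.7359     8,458.6794      50,752.0762
  6    26,937.50    22,891.0811   137,346.4867     961,425.4066
  Σ                 31,360.5300   162,519.6586   1,078,578.3663
P = 31,360.5300.
Convexity = Σ t(t+1)·PV / [P·(1+y)²] = 1,078,578.3663 / (31,360.5300 × 1.055756) = 32.57652.

32.577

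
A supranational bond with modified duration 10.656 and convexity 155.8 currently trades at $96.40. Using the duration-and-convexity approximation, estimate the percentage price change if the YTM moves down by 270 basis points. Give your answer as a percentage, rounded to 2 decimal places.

+34.45%

Duration effect: -D_mod·Δy = -10.656 × (-0.027) = +0.287712
Convexity effect: ½·C·(Δy)² = 0.5 × 155.8 × (-0.027)² = +0.0567891
ΔP/P ≈ +0.287712 + 0.0567891 = +0.3445011
= +34.45011%.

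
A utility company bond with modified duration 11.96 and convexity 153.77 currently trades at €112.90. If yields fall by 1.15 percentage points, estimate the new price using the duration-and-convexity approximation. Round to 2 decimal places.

€129.58

Duration effect: -D_mod·Δy = -11.96 × (-0.0115) = +0.137540
Convexity effect: ½·C·(Δy)² = 0.5 × 153.77 × (-0.0115)² = +0.01016804125
ΔP/P ≈ +0.137540 + 0.01016804125 = +0.14770804125
New price ≈ 112.90 × (1 + 0.14770804125) = 129.576237857125.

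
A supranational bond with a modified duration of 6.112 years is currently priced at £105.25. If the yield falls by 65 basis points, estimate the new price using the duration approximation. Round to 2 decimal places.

£109.43

Duration approximation: ΔP/P ≈ -D_mod · Δy = -6.112 × (-0.0065) = +0.039728.
New price ≈ 105.25 × (1 + 0.039728) = 109.431372.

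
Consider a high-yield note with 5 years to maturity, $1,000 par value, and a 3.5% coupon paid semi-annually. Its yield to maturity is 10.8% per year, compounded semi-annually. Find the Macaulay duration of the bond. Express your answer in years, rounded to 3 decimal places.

4.548 years

Periodic yield y = 0.054. Discount each cash flow and weight by its period:
  t   CF        PV=CF/(1+0.054)^t    t·PV
  1        17.50        16.6034        16.6034
  2        17.50        15.7528        31.5055
  3        17.50        14.9457        44.8371
  4        17.50        14.1800        56.7199
  5        17.50        13.4535        67.2675
  6        17.50        12.7642        76.5853
  7        17.50        12.1103        84.7719
  8        17.50        11.4898        91.9185
  9        17.50        10.9012        98.1104
  10    1,017.50       601.3514     6,013.5138
  Σ                    723.5522     6,581.8333
Price P = Σ PV = 723.5522.
Macaulay duration = Σ(t·PV) / P = 6,581.8333 / 723.5522 = 9.09656 half-year periods.
In years: 9.09656 / 2 = 4.54828 years.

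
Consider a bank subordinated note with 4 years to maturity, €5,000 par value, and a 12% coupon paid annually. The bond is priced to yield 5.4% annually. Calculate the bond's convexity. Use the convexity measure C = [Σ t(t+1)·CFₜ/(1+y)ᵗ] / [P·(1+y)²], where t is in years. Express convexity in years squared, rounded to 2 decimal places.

With y = 0.054:
  t   CF        PV=CF/(1+0.054)^t    t·PV        t(t+1)·PV
  1       600.00       569.2600       569.2600       1,138.5199
  2       600.00       540.0948     1,080.1897       3,240.5690
  3       600.00       512.4239     1,537.2718       6,149.0874
  4     5,600.00     4,537.5935    18,150.3739      90,751.8693
  Σ                  6,159.3722    21,337.0953     101,280.0456
P = 6,159.3722.
Convexity = Σ t(t+1)·PV / [P·(1+y)²] = 101,280.0456 / (6,159.3722 × 1.110916) = 14.80152.

14.80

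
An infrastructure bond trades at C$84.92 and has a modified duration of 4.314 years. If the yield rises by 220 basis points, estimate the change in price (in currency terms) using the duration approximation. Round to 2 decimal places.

-C$8.06

Duration approximation: ΔP/P ≈ -D_mod · Δy = -4.314 × (+0.022) = -0.094908.
ΔP ≈ 84.92 × (-0.094908) = -8.05958736.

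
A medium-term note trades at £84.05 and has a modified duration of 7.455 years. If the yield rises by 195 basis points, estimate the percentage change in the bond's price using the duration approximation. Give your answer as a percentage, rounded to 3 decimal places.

Duration approximation: ΔP/P ≈ -D_mod · Δy = -7.455 × (+0.0195) = -0.1453725.
As a percentage: -14.53725%.

-14.537%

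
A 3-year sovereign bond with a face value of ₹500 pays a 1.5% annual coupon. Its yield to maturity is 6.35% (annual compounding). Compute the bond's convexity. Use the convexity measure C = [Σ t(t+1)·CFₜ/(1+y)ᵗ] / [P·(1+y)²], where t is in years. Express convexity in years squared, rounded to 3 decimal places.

10.386

With y = 0.0635:
  t   CF        PV=CF/(1+0.0635)^t    t·PV        t(t+1)·PV
  1         7.50         7.0522         7.0522          14.1044
  2         7.50         6.6311        13.2622          39.7867
  3       507.50       421.9136     1,265.7409       5,062.9637
  Σ                    435.5969     1,286.0553       5,116.8547
P = 435.5969.
Convexity = Σ t(t+1)·PV / [P·(1+y)²] = 5,116.8547 / (435.5969 × 1.131032) = 10.38588.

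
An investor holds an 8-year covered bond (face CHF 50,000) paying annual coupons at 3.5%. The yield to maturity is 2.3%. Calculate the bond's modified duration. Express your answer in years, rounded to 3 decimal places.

Periodic yield y = 0.023. First find Macaulay duration:
  t   CF        PV=CF/(1+0.023)^t    t·PV
  1     1,750.00     1,710.6549     1,710.6549
  2     1,750.00     1,672.1945     3,344.3889
  3     1,750.00     1,634.5987     4,903.7961
  4     1,750.00     1,597.8482     6,391.3927
  5     1,750.00     1,561.9239     7,809.6197
  6     1,750.00     1,526.8074     9,160.8442
  7     1,750.00     1,492.4803    10,447.3622
  8    51,750.00    43,142.4977   345,139.9814
  Σ                 54,339.0056   388,908.0402
P = 54,339.0056; Macaulay duration = 388,908.0402 / 54,339.0056 = 7.15707 years.
Modified duration = D_Mac / (1 + y) = 7.15707 / 1.023 = 6.99616 years.

6.996 years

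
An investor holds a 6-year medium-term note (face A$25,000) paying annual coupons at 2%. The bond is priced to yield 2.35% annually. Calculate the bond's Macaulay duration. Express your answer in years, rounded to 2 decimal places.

Periodic yield y = 0.0235. Discount each cash flow and weight by its year:
  t   CF        PV=CF/(1+0.0235)^t    t·PV
  1       500.00       488.5198       488.5198
  2       500.00       477.3032       954.6063
  3       500.00       466.3441     1,399.0322
  4       500.00       455.6366     1,822.5465
  5       500.00       445.1750     2,225.8750
  6    25,500.00    22,182.6332   133,095.7993
  Σ                 24,515.6119   139,986.3791
Price P = Σ PV = 24,515.6119.
Macaulay duration = Σ(t·PV) / P = 139,986.3791 / 24,515.6119 = 5.71009 years.

5.71 years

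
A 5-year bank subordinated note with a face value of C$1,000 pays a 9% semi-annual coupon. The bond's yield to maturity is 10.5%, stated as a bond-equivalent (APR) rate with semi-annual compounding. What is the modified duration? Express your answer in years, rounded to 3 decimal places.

3.899 years

Periodic yield y = 0.0525. First find Macaulay duration:
  t   CF        PV=CF/(1+0.0525)^t    t·PV
  1        45.00        42.7553        42.7553
  2        45.00        40.6227        81.2453
  3        45.00        38.5963       115.7890
  4        45.00        36.6711       146.6845
  5        45.00        34.8419       174.2096
  6        45.00        33.1040       198.6237
  7        45.00        31.4527       220.1688
  8        45.00        29.8838       239.0703
  9        45.00        28.3931       255.5383
  10    1,045.00       626.4627     6,264.6274
  Σ                    942.7837     7,738.7123
P = 942.7837; Macaulay duration = 7,738.7123 / 942.7837 = 8.20836 half-year periods = 4.10418 years.
Modified duration = D_Mac / (1 + y) = 4.10418 / 1.0525 = 3.89946 years.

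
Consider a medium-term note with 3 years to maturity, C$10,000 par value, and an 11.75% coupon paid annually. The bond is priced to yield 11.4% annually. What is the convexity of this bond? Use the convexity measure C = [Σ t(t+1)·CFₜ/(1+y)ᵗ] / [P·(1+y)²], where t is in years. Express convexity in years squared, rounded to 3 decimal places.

With y = 0.114:
  t   CF        PV=CF/(1+0.114)^t    t·PV        t(t+1)·PV
  1     1,175.00     1,054.7576     1,054.7576       2,109.5153
  2     1,175.00       946.8201     1,893.6403       5,680.9208
  3    11,175.00     8,083.3607    24,250.0821      97,000.3286
  Σ                 10,084.9385    27,198.4800     104,790.7646
P = 10,084.9385.
Convexity = Σ t(t+1)·PV / [P·(1+y)²] = 104,790.7646 / (10,084.9385 × 1.240996) = 8.37297.

8.373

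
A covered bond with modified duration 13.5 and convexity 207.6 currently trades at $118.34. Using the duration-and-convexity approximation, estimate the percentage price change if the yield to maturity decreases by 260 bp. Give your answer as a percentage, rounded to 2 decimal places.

Duration effect: -D_mod·Δy = -13.5 × (-0.026) = +0.351000
Convexity effect: ½·C·(Δy)² = 0.5 × 207.6 × (-0.026)² = +0.0701688
ΔP/P ≈ +0.351000 + 0.0701688 = +0.4211688
= +42.11688%.

+42.12%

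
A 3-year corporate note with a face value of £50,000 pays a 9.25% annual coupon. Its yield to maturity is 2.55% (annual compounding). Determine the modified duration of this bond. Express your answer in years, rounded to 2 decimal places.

2.71 years

Periodic yield y = 0.0255. First find Macaulay duration:
  t   CF        PV=CF/(1+0.0255)^t    t·PV
  1     4,625.00     4,509.9951     4,509.9951
  2     4,625.00     4,397.8500     8,795.6999
  3    54,625.00    50,650.5839   151,951.7516
  Σ                 59,558.4289   165,257.4466
P = 59,558.4289; Macaulay duration = 165,257.4466 / 59,558.4289 = 2.77471 years.
Modified duration = D_Mac / (1 + y) = 2.77471 / 1.0255 = 2.70572 years.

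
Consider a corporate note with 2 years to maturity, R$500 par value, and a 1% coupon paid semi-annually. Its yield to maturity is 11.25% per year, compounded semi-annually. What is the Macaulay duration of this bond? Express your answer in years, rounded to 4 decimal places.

Periodic yield y = 0.05625. Discount each cash flow and weight by its period:
  t   CF        PV=CF/(1+0.05625)^t    t·PV
  1         2.50         2.3669         2.3669
  2         2.50         2.2408         4.4816
  3         2.50         2.1215         6.3645
  4       502.50       403.7097     1,614.8388
  Σ                    410.4389     1,628.0517
Price P = Σ PV = 410.4389.
Macaulay duration = Σ(t·PV) / P = 1,628.0517 / 410.4389 = 3.96661 half-year periods.
In years: 3.96661 / 2 = 1.98331 years.

1.9833 years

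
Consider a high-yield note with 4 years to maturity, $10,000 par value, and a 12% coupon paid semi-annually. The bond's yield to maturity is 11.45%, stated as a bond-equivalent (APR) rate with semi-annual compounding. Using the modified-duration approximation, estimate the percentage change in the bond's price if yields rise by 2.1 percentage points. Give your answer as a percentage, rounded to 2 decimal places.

-6.55%

Periodic yield y = 0.05725. Modified duration first:
  t   CF        PV=CF/(1+0.05725)^t    t·PV
  1       600.00       567.5100       567.5100
  2       600.00       536.7794     1,073.5589
  3       600.00       507.7129     1,523.1386
  4       600.00       480.2203     1,920.8810
  5       600.00       454.2164     2,271.0818
  6       600.00       429.6206     2,577.7235
  7       600.00       406.3567     2,844.4967
  8    10,600.00     6,790.2273    54,321.8187
  Σ                 10,172.6436    67,100.2093
P = 10,172.6436; D_Mac = 6.59614 half-year periods = 3.29807 yrs; D_mod = 3.29807/(1+0.05725) = 3.11948 yrs.
ΔP/P ≈ -D_mod · Δy = -3.11948 × (+0.021) = -0.065509 = -6.5509%.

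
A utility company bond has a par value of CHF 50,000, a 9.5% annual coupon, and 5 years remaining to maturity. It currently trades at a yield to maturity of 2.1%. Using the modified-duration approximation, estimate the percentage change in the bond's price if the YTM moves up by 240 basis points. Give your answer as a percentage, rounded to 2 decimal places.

-10.16%

Periodic yield y = 0.021. Modified duration first:
  t   CF        PV=CF/(1+0.021)^t    t·PV
  1     4,750.00     4,652.3017     4,652.3017
  2     4,750.00     4,556.6128     9,113.2256
  3     4,750.00     4,462.8921    13,388.6762
  4     4,750.00     4,371.0990    17,484.3959
  5    54,750.00    49,346.3930   246,731.9649
  Σ                 67,389.2985   291,370.5643
P = 67,389.2985; D_Mac = 4.32369 yrs; D_mod = 4.32369/(1+0.021) = 4.23476 yrs.
ΔP/P ≈ -D_mod · Δy = -4.23476 × (+0.024) = -0.101634 = -10.1634%.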